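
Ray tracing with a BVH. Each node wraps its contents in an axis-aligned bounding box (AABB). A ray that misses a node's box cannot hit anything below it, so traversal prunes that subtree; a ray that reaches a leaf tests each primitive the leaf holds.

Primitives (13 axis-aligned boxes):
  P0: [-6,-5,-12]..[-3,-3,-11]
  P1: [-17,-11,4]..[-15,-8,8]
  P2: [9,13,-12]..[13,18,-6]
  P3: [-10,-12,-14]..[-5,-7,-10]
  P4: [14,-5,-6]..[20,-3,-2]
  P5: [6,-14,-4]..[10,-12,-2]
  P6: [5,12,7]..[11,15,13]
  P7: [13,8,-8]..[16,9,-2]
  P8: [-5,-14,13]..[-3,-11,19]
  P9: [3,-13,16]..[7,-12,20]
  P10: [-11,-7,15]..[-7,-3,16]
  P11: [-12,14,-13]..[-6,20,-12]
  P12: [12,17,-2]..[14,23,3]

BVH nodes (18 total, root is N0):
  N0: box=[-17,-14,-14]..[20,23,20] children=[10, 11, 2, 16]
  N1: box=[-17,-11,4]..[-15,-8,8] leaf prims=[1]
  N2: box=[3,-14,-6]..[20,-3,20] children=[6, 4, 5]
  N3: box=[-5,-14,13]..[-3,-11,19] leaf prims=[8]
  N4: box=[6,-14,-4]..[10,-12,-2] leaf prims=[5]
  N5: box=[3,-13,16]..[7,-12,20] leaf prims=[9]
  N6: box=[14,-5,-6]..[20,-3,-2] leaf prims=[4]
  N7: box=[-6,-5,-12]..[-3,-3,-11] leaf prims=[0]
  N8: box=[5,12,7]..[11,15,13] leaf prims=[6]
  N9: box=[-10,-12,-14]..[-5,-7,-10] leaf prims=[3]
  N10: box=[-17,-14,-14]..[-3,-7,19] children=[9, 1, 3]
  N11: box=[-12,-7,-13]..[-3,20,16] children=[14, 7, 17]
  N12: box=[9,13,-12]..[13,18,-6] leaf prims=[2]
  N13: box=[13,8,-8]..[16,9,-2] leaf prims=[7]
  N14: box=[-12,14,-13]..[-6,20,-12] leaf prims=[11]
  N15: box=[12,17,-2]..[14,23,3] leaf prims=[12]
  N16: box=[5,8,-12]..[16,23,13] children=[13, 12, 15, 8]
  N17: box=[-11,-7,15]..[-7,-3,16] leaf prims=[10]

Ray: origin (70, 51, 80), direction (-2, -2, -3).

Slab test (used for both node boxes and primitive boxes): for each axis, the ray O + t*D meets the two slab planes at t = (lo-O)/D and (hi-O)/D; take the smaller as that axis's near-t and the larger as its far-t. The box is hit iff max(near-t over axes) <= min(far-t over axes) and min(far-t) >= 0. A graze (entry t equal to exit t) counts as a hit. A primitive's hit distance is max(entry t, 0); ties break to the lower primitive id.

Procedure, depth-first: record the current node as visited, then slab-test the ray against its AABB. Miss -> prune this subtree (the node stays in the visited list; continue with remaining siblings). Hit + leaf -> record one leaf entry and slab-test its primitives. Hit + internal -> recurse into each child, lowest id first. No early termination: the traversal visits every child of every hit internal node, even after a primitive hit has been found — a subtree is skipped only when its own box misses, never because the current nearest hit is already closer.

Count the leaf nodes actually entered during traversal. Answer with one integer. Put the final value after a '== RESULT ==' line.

Walk:
N0 x:[25,87/2] y:[14,65/2] z:[20,94/3] -> hit [25,94/3], descend [2, 10, 11, 16]
  N2 x:[25,67/2] y:[27,65/2] z:[20,86/3] -> hit [27,86/3], descend [4, 5, 6]
    N4 x:[30,32] y:[63/2,65/2] z:[82/3,28] -> miss, prune
    N5 x:[63/2,67/2] y:[63/2,32] z:[20,64/3] -> miss, prune
    N6 x:[25,28] y:[27,28] z:[82/3,86/3] -> hit [82/3,28] leaf, test {P4@t=82/3}
  N10 x:[73/2,87/2] y:[29,65/2] z:[61/3,94/3] -> miss, prune
  N11 x:[73/2,41] y:[31/2,29] z:[64/3,31] -> miss, prune
  N16 x:[27,65/2] y:[14,43/2] z:[67/3,92/3] -> miss, prune

8 AABB tests over nodes [0, 2, 4, 5, 6, 10, 11, 16]; 1 leaf entered; closest P4.

== RESULT ==
1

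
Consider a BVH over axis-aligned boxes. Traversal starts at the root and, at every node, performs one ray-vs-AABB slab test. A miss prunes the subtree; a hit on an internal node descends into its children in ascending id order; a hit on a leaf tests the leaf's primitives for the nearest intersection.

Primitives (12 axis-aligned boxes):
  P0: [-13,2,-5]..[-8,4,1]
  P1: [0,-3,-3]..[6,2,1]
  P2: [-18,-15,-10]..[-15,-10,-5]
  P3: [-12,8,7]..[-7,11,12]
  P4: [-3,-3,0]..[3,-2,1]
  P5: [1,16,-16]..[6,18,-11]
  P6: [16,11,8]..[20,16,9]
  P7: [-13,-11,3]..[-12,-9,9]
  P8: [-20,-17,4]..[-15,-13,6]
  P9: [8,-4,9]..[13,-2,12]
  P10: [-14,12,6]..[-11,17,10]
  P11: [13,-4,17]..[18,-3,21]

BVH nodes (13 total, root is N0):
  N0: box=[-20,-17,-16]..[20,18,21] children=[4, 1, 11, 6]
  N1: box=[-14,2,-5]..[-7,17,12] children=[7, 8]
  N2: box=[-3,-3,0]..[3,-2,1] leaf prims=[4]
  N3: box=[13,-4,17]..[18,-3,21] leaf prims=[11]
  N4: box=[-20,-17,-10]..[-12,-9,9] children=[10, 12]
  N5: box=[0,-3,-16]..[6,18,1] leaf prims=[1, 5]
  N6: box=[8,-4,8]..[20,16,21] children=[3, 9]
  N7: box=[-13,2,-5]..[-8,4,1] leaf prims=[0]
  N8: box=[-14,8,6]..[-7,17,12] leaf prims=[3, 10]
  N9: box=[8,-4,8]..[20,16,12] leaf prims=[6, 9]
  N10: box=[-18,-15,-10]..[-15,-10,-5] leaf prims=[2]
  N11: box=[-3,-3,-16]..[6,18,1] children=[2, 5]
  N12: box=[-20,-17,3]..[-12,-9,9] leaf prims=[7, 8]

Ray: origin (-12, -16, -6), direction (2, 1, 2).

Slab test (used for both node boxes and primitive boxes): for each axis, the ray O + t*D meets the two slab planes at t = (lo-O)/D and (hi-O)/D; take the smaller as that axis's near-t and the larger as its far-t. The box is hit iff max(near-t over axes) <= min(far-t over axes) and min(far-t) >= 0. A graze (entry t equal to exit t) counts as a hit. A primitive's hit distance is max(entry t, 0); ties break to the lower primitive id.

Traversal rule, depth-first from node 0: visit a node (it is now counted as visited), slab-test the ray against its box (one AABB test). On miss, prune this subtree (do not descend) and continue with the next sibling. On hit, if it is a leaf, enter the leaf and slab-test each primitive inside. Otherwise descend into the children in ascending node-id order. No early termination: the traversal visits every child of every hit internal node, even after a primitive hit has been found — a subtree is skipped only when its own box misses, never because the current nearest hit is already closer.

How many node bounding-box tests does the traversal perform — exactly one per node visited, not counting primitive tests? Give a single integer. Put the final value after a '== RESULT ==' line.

Trace the traversal:
N0 x:[-4,16] y:[-1,34] z:[-5,27/2] -> hit [-1,27/2], descend [1, 4, 6, 11]
  N1 x:[-1,5/2] y:[18,33] z:[1/2,9] -> miss, prune
  N4 x:[-4,0] y:[-1,7] z:[-2,15/2] -> hit [-1,0], descend [10, 12]
    N10 x:[-3,-3/2] y:[1,6] z:[-2,1/2] -> miss, prune
    N12 x:[-4,0] y:[-1,7] z:[9/2,15/2] -> miss, prune
  N6 x:[10,16] y:[12,32] z:[7,27/2] -> hit [12,27/2], descend [3, 9]
    N3 x:[25/2,15] y:[12,13] z:[23/2,27/2] -> hit [25/2,13] leaf, test {P11@t=25/2}
    N9 x:[10,16] y:[12,32] z:[7,9] -> miss, prune
  N11 x:[9/2,9] y:[13,34] z:[-5,7/2] -> miss, prune

Visited [0, 1, 4, 10, 12, 6, 3, 9, 11]. Tests: 9 box, 1 leaf. Nearest: P11.

== RESULT ==
9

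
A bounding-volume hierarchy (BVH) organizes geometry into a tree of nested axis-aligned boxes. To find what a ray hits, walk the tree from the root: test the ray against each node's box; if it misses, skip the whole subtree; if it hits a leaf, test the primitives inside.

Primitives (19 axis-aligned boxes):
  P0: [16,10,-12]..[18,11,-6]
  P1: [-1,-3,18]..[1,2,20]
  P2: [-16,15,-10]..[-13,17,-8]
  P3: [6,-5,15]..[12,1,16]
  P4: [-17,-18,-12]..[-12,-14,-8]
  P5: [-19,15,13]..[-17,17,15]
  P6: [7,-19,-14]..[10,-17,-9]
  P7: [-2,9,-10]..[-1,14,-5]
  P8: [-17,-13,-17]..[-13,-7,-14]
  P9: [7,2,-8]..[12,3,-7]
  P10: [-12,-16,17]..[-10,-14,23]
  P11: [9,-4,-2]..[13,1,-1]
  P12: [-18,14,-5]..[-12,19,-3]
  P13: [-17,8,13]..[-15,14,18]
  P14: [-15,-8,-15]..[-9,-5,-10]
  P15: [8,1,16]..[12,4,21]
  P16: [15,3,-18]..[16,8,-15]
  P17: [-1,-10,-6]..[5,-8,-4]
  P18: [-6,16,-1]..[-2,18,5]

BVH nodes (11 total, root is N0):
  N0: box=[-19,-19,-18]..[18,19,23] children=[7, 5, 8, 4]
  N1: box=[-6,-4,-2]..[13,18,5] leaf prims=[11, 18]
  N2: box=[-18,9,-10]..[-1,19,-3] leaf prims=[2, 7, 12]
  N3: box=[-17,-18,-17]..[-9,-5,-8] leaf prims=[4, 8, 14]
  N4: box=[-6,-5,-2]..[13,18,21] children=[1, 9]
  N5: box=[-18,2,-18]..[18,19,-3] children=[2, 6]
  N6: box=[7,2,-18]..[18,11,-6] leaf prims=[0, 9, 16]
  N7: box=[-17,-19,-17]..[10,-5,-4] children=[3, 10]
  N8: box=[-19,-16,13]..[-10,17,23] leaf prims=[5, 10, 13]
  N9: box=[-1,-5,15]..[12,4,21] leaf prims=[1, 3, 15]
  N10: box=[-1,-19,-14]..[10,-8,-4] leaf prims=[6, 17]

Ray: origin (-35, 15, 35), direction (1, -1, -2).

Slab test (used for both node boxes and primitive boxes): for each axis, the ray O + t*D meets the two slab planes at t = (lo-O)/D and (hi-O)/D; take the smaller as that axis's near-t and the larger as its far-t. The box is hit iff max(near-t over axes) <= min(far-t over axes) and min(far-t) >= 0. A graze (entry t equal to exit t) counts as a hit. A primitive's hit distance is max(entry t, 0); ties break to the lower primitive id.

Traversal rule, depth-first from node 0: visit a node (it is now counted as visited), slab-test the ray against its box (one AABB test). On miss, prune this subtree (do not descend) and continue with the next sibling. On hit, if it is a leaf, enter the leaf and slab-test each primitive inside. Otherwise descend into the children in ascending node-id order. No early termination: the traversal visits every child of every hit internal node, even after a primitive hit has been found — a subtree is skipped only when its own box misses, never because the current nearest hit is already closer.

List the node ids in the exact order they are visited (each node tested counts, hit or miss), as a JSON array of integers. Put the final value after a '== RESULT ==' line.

Trace the traversal:
N0 x:[16,53] y:[-4,34] z:[6,53/2] -> hit [16,53/2], descend [4, 5, 7, 8]
  N4 x:[29,48] y:[-3,20] z:[7,37/2] -> miss, prune
  N5 x:[17,53] y:[-4,13] z:[19,53/2] -> miss, prune
  N7 x:[18,45] y:[20,34] z:[39/2,26] -> hit [20,26], descend [3, 10]
    N3 x:[18,26] y:[20,33] z:[43/2,26] -> hit [43/2,26] leaf, test {P4(miss), P8(miss), P14@t=45/2}
    N10 x:[34,45] y:[23,34] z:[39/2,49/2] -> miss, prune
  N8 x:[16,25] y:[-2,31] z:[6,11] -> miss, prune

Summary -> nodes [0, 4, 5, 7, 3, 10, 8]; box-tests=7; leaf-entries=1; first=P14

== RESULT ==
[0, 4, 5, 7, 3, 10, 8]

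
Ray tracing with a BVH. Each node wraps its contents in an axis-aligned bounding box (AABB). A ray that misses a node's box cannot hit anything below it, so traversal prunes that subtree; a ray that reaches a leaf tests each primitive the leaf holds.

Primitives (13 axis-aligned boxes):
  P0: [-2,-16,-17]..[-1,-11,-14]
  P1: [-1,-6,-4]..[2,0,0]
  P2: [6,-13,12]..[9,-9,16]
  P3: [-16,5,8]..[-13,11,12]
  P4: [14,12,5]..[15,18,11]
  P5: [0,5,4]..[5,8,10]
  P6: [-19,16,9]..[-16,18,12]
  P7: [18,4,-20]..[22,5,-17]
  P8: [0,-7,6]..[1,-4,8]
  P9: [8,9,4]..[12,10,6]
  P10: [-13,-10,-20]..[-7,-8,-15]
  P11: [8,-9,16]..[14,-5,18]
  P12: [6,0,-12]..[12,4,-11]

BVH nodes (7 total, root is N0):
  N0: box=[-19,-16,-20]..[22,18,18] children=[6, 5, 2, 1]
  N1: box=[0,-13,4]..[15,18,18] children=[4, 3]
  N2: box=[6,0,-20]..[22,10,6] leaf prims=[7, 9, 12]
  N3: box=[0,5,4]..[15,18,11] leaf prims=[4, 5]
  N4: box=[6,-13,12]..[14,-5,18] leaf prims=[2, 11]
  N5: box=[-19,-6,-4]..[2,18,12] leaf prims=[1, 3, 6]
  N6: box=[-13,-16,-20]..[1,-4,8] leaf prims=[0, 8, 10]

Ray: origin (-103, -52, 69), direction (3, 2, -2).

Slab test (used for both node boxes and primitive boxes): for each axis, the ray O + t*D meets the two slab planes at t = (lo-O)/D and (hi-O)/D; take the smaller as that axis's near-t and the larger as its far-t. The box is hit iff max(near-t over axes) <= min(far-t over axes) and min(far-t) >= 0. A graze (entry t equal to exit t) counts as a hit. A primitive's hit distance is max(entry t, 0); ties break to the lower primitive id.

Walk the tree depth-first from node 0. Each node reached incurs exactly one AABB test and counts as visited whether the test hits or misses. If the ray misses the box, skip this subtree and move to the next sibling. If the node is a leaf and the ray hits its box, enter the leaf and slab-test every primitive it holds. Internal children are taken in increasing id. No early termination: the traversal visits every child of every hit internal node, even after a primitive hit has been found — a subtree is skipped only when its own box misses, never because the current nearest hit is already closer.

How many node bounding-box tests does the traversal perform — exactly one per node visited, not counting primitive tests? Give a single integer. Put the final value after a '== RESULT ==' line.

Traverse from the root:
N0 x:[28,125/3] y:[18,35] z:[51/2,89/2] -> hit [28,35], descend [1, 2, 5, 6]
  N1 x:[103/3,118/3] y:[39/2,35] z:[51/2,65/2] -> miss, prune
  N2 x:[109/3,125/3] y:[26,31] z:[63/2,89/2] -> miss, prune
  N5 x:[28,35] y:[23,35] z:[57/2,73/2] -> hit [57/2,35] leaf, test {P1(miss), P3@t=29, P6(miss)}
  N6 x:[30,104/3] y:[18,24] z:[61/2,89/2] -> miss, prune

5 AABB tests over nodes [0, 1, 2, 5, 6]; 1 leaf entered; closest P3.

== RESULT ==
5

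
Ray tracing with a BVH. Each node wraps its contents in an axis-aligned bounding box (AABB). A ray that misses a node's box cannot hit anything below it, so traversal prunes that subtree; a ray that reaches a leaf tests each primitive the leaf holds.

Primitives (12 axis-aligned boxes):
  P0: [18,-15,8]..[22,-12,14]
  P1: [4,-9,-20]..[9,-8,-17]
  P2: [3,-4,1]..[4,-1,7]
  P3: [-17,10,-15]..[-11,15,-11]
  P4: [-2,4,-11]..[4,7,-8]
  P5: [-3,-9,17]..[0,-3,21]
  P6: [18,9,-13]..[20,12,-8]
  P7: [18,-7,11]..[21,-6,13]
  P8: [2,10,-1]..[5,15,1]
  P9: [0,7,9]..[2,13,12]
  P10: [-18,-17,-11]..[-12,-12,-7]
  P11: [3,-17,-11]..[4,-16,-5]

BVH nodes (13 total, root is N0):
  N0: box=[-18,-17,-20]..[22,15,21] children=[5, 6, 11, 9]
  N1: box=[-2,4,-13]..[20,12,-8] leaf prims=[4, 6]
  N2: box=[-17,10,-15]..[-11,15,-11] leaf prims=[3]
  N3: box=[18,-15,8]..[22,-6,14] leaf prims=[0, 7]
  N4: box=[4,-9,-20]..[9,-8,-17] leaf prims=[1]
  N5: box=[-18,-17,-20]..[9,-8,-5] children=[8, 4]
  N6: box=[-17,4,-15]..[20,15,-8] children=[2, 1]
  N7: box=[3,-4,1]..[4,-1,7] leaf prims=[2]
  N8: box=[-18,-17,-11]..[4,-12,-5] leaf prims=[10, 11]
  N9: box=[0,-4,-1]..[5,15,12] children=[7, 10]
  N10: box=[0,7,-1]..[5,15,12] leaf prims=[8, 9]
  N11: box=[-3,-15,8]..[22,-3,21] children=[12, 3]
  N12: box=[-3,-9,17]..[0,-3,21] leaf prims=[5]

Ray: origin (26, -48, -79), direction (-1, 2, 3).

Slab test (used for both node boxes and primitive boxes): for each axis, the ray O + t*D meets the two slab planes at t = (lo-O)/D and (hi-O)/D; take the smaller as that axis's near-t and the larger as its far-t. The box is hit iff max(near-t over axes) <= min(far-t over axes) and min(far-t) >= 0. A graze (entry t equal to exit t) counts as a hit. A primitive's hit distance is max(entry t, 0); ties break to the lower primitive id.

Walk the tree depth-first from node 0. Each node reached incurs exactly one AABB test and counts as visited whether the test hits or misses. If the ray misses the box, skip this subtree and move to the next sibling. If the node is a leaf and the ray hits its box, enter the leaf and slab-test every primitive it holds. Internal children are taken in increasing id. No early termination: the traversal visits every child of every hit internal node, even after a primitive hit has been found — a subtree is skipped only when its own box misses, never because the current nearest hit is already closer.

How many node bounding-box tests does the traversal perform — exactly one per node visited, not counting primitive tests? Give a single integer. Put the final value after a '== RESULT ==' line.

Traverse from the root:
N0 x:[4,44] y:[31/2,63/2] z:[59/3,100/3] -> hit [59/3,63/2], descend [5, 6, 9, 11]
  N5 x:[17,44] y:[31/2,20] z:[59/3,74/3] -> hit [59/3,20], descend [4, 8]
    N4 x:[17,22] y:[39/2,20] z:[59/3,62/3] -> hit [59/3,20] leaf, test {P1@t=59/3}
    N8 x:[22,44] y:[31/2,18] z:[68/3,74/3] -> miss, prune
  N6 x:[6,43] y:[26,63/2] z:[64/3,71/3] -> miss, prune
  N9 x:[21,26] y:[22,63/2] z:[26,91/3] -> hit [26,26], descend [7, 10]
    N7 x:[22,23] y:[22,47/2] z:[80/3,86/3] -> miss, prune
    N10 x:[21,26] y:[55/2,63/2] z:[26,91/3] -> miss, prune
  N11 x:[4,29] y:[33/2,45/2] z:[29,100/3] -> miss, prune

Summary -> nodes [0, 5, 4, 8, 6, 9, 7, 10, 11]; box-tests=9; leaf-entries=1; first=P1

== RESULT ==
9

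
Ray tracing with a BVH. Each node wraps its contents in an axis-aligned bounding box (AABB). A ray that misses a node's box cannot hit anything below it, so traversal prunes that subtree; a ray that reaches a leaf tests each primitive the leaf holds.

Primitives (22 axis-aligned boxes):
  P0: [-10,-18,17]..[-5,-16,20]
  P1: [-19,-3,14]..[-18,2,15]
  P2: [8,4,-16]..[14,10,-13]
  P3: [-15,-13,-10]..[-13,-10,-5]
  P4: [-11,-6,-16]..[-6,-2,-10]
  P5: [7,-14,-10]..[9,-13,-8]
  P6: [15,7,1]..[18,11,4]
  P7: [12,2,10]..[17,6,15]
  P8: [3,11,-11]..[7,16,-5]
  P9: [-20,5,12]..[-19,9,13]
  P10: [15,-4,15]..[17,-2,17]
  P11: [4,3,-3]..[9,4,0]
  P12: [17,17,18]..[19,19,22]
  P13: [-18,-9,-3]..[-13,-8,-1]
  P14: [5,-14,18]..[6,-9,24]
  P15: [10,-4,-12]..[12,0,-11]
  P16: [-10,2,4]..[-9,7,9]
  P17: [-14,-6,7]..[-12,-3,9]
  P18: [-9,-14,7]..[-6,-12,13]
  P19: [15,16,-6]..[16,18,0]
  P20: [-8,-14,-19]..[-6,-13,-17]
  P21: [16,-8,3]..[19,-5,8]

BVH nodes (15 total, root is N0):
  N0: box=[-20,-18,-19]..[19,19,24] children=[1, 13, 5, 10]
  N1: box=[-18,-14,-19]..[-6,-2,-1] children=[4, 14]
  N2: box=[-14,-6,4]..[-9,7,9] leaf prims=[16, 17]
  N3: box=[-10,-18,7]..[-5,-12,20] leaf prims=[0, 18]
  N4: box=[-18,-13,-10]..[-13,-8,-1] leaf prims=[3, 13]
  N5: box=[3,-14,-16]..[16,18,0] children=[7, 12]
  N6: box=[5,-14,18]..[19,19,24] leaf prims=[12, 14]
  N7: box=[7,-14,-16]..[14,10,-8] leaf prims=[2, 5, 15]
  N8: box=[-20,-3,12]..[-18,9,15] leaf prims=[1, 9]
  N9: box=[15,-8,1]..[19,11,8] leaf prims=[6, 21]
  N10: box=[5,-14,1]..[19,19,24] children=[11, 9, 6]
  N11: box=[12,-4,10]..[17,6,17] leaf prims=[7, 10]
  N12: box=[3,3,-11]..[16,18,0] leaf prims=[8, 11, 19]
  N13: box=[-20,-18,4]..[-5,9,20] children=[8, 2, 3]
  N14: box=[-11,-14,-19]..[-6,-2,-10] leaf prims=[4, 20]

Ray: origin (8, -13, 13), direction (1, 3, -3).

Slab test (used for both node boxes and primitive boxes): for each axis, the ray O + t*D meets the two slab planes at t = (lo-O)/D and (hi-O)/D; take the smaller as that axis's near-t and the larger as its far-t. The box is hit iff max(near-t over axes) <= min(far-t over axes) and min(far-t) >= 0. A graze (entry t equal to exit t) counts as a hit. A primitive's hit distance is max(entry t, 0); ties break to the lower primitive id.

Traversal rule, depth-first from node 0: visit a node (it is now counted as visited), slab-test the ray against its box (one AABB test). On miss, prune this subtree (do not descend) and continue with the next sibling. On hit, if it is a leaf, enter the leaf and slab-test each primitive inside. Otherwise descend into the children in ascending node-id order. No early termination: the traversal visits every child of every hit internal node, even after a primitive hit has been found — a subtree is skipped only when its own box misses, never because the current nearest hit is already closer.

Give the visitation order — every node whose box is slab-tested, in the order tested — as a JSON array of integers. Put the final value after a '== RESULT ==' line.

Traverse from the root:
N0 x:[-28,11] y:[-5/3,32/3] z:[-11/3,32/3] -> hit [-5/3,32/3], descend [1, 5, 10, 13]
  N1 x:[-26,-14] y:[-1/3,11/3] z:[14/3,32/3] -> miss, prune
  N5 x:[-5,8] y:[-1/3,31/3] z:[13/3,29/3] -> hit [13/3,8], descend [7, 12]
    N7 x:[-1,6] y:[-1/3,23/3] z:[7,29/3] -> miss, prune
    N12 x:[-5,8] y:[16/3,31/3] z:[13/3,8] -> hit [16/3,8] leaf, test {P8(miss), P11(miss), P19(miss)}
  N10 x:[-3,11] y:[-1/3,32/3] z:[-11/3,4] -> hit [-1/3,4], descend [6, 9, 11]
    N6 x:[-3,11] y:[-1/3,32/3] z:[-11/3,-5/3] -> miss, prune
    N9 x:[7,11] y:[5/3,8] z:[5/3,4] -> miss, prune
    N11 x:[4,9] y:[3,19/3] z:[-4/3,1] -> miss, prune
  N13 x:[-28,-13] y:[-5/3,22/3] z:[-7/3,3] -> miss, prune

Visited [0, 1, 5, 7, 12, 10, 6, 9, 11, 13]. Tests: 10 box, 1 leaf. Nearest: miss.

== RESULT ==
[0, 1, 5, 7, 12, 10, 6, 9, 11, 13]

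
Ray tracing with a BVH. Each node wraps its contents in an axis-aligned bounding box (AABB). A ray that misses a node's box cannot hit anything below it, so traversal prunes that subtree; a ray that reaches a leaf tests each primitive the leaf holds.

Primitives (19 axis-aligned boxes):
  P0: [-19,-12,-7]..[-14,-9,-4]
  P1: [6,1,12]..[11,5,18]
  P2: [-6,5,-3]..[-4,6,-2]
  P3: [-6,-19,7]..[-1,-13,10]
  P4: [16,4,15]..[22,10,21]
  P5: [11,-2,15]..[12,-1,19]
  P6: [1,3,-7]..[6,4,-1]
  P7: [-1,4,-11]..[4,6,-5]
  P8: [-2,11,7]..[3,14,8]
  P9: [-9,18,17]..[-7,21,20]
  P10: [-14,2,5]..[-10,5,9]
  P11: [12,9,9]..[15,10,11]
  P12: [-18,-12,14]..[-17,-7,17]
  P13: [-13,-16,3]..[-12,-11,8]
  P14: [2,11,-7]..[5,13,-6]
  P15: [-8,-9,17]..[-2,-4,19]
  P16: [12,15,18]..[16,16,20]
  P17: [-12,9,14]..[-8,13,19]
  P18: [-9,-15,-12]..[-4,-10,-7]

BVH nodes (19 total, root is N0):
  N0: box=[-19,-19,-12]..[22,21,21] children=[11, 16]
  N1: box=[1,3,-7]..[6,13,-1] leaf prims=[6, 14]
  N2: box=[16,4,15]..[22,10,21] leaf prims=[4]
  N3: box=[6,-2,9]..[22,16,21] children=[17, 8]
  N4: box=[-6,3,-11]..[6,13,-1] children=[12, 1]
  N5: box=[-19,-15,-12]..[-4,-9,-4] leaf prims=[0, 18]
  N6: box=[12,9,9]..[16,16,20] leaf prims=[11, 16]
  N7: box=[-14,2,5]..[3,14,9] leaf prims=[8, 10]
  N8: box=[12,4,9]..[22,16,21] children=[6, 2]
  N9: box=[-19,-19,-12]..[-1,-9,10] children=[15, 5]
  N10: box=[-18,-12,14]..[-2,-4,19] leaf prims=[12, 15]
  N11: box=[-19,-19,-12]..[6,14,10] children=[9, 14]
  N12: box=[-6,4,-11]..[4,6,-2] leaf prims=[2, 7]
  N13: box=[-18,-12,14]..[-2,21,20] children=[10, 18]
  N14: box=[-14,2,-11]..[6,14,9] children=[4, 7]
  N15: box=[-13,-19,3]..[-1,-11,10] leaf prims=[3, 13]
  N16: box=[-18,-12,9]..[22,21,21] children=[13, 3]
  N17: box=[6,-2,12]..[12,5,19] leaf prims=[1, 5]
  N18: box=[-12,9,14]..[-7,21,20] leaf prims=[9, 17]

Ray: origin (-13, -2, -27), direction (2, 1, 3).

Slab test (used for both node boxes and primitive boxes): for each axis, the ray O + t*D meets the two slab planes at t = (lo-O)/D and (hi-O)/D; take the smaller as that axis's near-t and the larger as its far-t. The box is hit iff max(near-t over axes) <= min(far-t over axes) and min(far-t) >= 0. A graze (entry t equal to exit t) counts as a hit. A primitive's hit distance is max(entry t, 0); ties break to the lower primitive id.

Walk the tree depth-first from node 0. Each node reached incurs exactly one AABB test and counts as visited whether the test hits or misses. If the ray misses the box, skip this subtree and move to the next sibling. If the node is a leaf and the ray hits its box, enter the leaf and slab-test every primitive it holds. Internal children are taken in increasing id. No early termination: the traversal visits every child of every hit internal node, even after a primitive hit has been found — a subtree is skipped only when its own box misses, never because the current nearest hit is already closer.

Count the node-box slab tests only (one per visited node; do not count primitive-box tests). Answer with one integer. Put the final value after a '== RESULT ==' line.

Traverse from the root:
N0 x:[-3,35/2] y:[-17,23] z:[5,16] -> hit [5,16], descend [11, 16]
  N11 x:[-3,19/2] y:[-17,16] z:[5,37/3] -> hit [5,19/2], descend [9, 14]
    N9 x:[-3,6] y:[-17,-7] z:[5,37/3] -> miss, prune
    N14 x:[-1/2,19/2] y:[4,16] z:[16/3,12] -> hit [16/3,19/2], descend [4, 7]
      N4 x:[7/2,19/2] y:[5,15] z:[16/3,26/3] -> hit [16/3,26/3], descend [1, 12]
        N1 x:[7,19/2] y:[5,15] z:[20/3,26/3] -> hit [7,26/3] leaf, test {P6(miss), P14(miss)}
        N12 x:[7/2,17/2] y:[6,8] z:[16/3,25/3] -> hit [6,8] leaf, test {P2(miss), P7@t=6}
      N7 x:[-1/2,8] y:[4,16] z:[32/3,12] -> miss, prune
  N16 x:[-5/2,35/2] y:[-10,23] z:[12,16] -> hit [12,16], descend [3, 13]
    N3 x:[19/2,35/2] y:[0,18] z:[12,16] -> hit [12,16], descend [8, 17]
      N8 x:[25/2,35/2] y:[6,18] z:[12,16] -> hit [25/2,16], descend [2, 6]
        N2 x:[29/2,35/2] y:[6,12] z:[14,16] -> miss, prune
        N6 x:[25/2,29/2] y:[11,18] z:[12,47/3] -> hit [25/2,29/2] leaf, test {P11(miss), P16(miss)}
      N17 x:[19/2,25/2] y:[0,7] z:[13,46/3] -> miss, prune
    N13 x:[-5/2,11/2] y:[-10,23] z:[41/3,47/3] -> miss, prune

15 AABB tests over nodes [0, 11, 9, 14, 4, 1, 12, 7, 16, 3, 8, 2, 6, 17, 13]; 3 leaves entered; closest P7.

== RESULT ==
15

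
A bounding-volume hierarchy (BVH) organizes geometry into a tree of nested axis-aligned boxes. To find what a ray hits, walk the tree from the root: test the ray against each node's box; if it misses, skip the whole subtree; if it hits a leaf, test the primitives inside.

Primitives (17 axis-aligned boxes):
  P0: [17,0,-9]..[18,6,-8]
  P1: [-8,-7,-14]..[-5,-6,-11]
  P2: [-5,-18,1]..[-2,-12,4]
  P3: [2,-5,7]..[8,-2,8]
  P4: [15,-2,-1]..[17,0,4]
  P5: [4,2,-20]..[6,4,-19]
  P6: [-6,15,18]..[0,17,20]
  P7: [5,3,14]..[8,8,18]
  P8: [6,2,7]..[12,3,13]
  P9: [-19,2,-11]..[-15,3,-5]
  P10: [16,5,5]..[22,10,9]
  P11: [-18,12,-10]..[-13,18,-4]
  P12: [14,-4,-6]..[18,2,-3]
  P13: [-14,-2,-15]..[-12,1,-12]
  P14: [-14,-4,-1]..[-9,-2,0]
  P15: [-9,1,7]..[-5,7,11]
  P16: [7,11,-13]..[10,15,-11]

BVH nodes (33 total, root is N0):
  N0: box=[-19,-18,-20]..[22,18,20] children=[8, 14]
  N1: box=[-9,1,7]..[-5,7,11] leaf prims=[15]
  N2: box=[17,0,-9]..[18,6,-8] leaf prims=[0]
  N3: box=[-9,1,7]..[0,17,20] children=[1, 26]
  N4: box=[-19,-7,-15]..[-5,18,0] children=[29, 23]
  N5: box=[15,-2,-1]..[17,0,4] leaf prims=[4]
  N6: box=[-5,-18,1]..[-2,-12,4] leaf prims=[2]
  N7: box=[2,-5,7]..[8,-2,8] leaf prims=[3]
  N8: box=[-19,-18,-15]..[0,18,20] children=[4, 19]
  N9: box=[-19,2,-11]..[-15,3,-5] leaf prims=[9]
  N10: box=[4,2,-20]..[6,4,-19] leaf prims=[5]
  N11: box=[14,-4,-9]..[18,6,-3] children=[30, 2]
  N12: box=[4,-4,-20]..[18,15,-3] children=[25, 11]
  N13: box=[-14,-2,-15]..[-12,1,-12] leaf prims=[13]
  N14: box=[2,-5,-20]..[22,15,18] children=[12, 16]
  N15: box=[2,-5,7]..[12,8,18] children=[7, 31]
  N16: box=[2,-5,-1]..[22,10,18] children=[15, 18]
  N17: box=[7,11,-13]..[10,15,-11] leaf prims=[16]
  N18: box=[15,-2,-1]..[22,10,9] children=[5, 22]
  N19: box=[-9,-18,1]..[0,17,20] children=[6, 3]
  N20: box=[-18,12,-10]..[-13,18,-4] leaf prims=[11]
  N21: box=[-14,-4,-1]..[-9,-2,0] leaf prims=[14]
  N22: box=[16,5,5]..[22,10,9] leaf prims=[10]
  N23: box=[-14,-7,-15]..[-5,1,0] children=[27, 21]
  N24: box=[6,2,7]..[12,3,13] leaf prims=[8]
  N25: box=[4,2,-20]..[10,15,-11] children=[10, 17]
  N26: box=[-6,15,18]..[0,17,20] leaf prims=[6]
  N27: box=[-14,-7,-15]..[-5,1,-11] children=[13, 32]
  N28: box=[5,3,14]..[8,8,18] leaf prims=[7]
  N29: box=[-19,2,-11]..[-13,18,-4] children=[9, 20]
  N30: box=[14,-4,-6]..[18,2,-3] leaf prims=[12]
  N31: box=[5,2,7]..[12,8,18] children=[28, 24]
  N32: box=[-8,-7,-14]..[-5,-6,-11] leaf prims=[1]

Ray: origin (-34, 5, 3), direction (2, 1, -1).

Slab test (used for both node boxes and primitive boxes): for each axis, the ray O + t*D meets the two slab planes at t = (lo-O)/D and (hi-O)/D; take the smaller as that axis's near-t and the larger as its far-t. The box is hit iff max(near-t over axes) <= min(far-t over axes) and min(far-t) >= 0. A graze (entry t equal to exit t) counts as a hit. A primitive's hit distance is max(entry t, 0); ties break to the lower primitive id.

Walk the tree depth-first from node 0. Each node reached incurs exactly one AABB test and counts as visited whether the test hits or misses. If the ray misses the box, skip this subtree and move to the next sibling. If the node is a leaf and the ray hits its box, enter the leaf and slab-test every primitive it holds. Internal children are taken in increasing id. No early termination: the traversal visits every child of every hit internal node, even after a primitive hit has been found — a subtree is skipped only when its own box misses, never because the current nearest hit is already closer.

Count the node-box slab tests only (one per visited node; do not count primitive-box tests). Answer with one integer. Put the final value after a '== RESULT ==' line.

Trace the traversal:
N0 x:[15/2,28] y:[-23,13] z:[-17,23] -> hit [15/2,13], descend [8, 14]
  N8 x:[15/2,17] y:[-23,13] z:[-17,18] -> hit [15/2,13], descend [4, 19]
    N4 x:[15/2,29/2] y:[-12,13] z:[3,18] -> hit [15/2,13], descend [23, 29]
      N23 x:[10,29/2] y:[-12,-4] z:[3,18] -> miss, prune
      N29 x:[15/2,21/2] y:[-3,13] z:[7,14] -> hit [15/2,21/2], descend [9, 20]
        N9 x:[15/2,19/2] y:[-3,-2] z:[8,14] -> miss, prune
        N20 x:[8,21/2] y:[7,13] z:[7,13] -> hit [8,21/2] leaf, test {P11@t=8}
    N19 x:[25/2,17] y:[-23,12] z:[-17,2] -> miss, prune
  N14 x:[18,28] y:[-10,10] z:[-15,23] -> miss, prune

Summary -> nodes [0, 8, 4, 23, 29, 9, 20, 19, 14]; box-tests=9; leaf-entries=1; first=P11

== RESULT ==
9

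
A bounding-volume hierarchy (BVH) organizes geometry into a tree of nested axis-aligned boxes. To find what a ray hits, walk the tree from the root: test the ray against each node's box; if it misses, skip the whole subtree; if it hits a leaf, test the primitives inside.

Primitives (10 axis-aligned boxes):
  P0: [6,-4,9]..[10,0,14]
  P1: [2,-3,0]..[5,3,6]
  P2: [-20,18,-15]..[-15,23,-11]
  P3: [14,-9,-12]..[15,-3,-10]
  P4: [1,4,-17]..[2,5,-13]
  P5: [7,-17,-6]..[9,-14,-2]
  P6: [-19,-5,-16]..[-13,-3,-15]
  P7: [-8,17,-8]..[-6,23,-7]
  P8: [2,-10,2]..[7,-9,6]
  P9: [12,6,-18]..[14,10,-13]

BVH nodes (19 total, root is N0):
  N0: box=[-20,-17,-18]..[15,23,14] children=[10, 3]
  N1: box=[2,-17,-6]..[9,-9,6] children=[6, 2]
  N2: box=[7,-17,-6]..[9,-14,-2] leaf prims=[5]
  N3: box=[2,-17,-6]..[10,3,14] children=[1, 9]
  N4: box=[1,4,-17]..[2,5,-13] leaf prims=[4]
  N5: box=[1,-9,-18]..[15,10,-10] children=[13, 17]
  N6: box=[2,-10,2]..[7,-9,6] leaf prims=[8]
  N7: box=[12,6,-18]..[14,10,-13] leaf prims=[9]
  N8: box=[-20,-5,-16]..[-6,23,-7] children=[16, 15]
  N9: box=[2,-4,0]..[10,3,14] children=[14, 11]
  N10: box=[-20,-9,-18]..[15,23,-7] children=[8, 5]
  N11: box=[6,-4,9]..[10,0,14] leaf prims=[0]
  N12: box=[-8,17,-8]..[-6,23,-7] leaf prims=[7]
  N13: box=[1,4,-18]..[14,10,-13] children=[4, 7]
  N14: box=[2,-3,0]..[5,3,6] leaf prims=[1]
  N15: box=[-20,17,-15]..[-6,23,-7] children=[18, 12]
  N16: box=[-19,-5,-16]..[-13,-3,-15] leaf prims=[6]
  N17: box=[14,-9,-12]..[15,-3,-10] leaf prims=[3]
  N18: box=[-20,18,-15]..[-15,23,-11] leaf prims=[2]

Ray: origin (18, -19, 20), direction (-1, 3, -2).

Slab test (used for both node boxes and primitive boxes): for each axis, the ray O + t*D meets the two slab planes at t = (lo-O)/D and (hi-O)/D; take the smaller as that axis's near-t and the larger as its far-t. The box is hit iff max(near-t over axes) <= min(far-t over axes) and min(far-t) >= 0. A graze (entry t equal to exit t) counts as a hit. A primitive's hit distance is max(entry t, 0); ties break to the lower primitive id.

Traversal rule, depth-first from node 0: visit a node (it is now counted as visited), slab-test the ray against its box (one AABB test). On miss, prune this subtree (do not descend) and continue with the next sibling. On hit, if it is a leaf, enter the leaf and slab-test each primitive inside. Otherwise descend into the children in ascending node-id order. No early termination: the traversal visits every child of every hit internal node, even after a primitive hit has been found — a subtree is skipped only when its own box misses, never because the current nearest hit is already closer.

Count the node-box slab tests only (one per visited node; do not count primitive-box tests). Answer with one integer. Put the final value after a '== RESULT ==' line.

Walk:
N0 x:[3,38] y:[2/3,14] z:[3,19] -> hit [3,14], descend [3, 10]
  N3 x:[8,16] y:[2/3,22/3] z:[3,13] -> miss, prune
  N10 x:[3,38] y:[10/3,14] z:[27/2,19] -> hit [27/2,14], descend [5, 8]
    N5 x:[3,17] y:[10/3,29/3] z:[15,19] -> miss, prune
    N8 x:[24,38] y:[14/3,14] z:[27/2,18] -> miss, prune

5 AABB tests over nodes [0, 3, 10, 5, 8]; 0 leaves entered; closest miss.

== RESULT ==
5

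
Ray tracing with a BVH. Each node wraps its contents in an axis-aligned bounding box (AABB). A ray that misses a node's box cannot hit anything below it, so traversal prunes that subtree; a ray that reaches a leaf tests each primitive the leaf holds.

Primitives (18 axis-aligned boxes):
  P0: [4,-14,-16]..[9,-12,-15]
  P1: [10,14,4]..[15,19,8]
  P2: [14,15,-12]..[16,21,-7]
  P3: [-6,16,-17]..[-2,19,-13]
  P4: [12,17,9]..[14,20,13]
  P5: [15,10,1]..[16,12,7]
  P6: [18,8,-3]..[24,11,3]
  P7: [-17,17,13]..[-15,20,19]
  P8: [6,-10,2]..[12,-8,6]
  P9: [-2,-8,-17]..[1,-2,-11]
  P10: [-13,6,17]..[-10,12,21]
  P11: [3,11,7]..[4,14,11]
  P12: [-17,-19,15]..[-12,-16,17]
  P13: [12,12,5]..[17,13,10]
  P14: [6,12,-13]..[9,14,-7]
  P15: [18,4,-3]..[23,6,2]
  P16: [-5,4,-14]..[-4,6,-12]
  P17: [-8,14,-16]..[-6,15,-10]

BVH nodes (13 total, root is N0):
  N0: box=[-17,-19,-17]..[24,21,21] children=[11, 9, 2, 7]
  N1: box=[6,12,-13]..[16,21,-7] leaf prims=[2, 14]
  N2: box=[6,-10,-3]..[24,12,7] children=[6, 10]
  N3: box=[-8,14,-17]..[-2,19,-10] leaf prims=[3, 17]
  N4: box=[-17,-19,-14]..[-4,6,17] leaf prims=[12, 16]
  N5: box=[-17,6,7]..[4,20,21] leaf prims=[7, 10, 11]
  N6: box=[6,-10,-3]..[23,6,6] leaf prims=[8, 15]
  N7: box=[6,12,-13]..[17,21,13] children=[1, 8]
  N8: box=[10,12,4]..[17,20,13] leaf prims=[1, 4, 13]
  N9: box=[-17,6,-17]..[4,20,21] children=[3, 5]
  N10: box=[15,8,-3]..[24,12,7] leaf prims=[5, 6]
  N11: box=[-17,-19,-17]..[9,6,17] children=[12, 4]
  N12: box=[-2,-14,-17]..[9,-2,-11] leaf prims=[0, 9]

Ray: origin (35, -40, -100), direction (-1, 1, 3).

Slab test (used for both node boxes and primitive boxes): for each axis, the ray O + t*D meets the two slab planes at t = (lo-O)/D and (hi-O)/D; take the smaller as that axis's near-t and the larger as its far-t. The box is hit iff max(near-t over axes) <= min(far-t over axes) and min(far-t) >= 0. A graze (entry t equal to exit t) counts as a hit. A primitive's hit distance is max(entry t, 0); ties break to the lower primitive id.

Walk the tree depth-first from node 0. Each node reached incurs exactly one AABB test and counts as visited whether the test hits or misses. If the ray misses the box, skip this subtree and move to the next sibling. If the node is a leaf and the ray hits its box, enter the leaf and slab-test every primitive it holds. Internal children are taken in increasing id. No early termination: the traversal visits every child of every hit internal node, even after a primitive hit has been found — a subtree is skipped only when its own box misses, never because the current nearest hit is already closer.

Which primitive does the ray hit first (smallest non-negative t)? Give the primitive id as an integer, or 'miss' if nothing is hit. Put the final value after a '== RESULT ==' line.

Walk:
N0 x:[11,52] y:[21,61] z:[83/3,121/3] -> hit [83/3,121/3], descend [2, 7, 9, 11]
  N2 x:[11,29] y:[30,52] z:[97/3,107/3] -> miss, prune
  N7 x:[18,29] y:[52,61] z:[29,113/3] -> miss, prune
  N9 x:[31,52] y:[46,60] z:[83/3,121/3] -> miss, prune
  N11 x:[26,52] y:[21,46] z:[83/3,39] -> hit [83/3,39], descend [4, 12]
    N4 x:[39,52] y:[21,46] z:[86/3,39] -> hit [39,39] leaf, test {P12(miss), P16(miss)}
    N12 x:[26,37] y:[26,38] z:[83/3,89/3] -> hit [83/3,89/3] leaf, test {P0@t=28, P9(miss)}

Summary -> nodes [0, 2, 7, 9, 11, 4, 12]; box-tests=7; leaf-entries=2; first=P0

== RESULT ==
0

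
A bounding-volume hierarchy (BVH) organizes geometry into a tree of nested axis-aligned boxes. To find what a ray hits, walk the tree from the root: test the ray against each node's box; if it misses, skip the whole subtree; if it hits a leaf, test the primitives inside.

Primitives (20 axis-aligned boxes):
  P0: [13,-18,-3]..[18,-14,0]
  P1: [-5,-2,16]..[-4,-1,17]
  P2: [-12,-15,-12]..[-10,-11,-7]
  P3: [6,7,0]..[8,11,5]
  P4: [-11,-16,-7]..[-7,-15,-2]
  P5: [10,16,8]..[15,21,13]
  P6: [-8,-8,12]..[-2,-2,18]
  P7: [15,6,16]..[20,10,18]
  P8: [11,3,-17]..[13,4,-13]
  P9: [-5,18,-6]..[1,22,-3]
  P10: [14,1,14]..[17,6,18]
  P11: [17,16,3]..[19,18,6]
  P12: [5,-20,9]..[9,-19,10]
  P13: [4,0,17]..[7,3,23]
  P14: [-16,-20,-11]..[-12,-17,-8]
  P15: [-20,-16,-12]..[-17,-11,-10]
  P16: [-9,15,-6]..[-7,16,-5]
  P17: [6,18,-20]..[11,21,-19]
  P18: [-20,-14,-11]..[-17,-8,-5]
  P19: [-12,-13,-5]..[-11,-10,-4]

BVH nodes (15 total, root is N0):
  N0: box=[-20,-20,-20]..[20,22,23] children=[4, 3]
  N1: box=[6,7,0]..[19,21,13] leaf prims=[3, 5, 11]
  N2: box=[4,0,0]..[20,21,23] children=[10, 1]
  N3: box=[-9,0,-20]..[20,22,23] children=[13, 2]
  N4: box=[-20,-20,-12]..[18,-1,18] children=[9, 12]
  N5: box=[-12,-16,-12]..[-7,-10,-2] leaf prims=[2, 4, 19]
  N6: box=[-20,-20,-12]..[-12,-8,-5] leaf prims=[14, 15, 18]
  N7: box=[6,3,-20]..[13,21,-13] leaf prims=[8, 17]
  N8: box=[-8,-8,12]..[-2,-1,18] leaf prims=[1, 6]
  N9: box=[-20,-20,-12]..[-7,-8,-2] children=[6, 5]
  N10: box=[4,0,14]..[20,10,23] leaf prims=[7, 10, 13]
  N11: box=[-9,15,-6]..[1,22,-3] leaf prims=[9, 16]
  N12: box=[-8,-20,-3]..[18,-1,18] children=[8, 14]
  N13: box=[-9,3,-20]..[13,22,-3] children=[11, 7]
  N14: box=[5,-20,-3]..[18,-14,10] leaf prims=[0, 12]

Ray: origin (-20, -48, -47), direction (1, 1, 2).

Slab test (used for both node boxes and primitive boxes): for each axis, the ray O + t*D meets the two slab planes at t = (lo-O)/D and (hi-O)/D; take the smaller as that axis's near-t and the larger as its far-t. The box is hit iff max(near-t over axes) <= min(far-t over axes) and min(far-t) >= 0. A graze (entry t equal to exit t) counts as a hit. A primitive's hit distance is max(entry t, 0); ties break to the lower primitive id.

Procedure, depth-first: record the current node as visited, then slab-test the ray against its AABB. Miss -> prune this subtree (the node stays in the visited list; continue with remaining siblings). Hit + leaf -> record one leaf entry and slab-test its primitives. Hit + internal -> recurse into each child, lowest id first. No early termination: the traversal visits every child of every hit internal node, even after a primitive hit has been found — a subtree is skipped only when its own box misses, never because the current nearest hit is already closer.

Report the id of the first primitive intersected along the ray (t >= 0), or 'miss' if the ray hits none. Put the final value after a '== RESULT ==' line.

Traverse from the root:
N0 x:[0,40] y:[28,70] z:[27/2,35] -> hit [28,35], descend [3, 4]
  N3 x:[11,40] y:[48,70] z:[27/2,35] -> miss, prune
  N4 x:[0,38] y:[28,47] z:[35/2,65/2] -> hit [28,65/2], descend [9, 12]
    N9 x:[0,13] y:[28,40] z:[35/2,45/2] -> miss, prune
    N12 x:[12,38] y:[28,47] z:[22,65/2] -> hit [28,65/2], descend [8, 14]
      N8 x:[12,18] y:[40,47] z:[59/2,65/2] -> miss, prune
      N14 x:[25,38] y:[28,34] z:[22,57/2] -> hit [28,57/2] leaf, test {P0(miss), P12@t=28}

Visited [0, 3, 4, 9, 12, 8, 14]. Tests: 7 box, 1 leaf. Nearest: P12.

== RESULT ==
12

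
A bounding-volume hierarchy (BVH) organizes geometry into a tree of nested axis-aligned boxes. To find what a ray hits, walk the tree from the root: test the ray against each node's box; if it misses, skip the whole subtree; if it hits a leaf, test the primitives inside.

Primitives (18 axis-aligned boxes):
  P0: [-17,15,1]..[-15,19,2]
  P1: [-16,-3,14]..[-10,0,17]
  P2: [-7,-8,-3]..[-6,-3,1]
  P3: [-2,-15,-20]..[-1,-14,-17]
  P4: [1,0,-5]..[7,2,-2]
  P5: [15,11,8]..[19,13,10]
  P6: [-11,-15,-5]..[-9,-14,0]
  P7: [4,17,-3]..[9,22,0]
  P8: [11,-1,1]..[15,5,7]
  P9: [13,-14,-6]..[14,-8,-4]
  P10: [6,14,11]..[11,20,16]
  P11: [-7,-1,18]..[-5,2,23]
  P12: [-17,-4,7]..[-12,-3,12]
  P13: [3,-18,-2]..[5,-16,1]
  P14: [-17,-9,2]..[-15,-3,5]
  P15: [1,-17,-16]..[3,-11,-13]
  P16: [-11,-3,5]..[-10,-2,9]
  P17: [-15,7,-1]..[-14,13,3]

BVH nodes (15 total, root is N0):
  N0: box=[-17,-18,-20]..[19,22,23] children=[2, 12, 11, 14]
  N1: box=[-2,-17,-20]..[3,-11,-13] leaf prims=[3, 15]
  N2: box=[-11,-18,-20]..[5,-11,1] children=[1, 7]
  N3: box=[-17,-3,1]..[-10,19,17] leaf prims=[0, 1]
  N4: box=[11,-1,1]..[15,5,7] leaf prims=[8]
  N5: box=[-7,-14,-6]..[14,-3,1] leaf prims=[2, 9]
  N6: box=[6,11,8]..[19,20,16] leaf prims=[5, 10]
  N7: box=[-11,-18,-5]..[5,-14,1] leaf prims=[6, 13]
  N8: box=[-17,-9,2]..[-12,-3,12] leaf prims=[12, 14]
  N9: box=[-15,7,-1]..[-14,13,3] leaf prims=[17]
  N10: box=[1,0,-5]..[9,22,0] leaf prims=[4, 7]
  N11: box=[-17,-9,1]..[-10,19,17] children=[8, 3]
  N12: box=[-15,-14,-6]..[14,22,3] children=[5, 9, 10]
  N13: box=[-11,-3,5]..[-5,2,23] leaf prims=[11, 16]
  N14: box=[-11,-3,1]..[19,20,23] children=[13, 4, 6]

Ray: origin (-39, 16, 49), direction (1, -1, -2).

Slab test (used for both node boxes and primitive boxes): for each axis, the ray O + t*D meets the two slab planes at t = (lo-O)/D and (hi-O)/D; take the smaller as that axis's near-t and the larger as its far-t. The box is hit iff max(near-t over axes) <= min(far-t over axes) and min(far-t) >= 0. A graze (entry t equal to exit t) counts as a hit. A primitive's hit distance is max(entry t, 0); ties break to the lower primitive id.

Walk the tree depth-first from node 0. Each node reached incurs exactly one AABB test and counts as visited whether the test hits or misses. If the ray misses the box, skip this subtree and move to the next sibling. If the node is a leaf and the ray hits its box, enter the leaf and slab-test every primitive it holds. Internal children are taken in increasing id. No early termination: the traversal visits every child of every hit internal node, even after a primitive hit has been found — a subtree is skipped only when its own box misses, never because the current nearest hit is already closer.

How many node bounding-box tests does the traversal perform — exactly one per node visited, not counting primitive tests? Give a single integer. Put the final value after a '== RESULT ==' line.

Traverse from the root:
N0 x:[22,58] y:[-6,34] z:[13,69/2] -> hit [22,34], descend [2, 11, 12, 14]
  N2 x:[28,44] y:[27,34] z:[24,69/2] -> hit [28,34], descend [1, 7]
    N1 x:[37,42] y:[27,33] z:[31,69/2] -> miss, prune
    N7 x:[28,44] y:[30,34] z:[24,27] -> miss, prune
  N11 x:[22,29] y:[-3,25] z:[16,24] -> hit [22,24], descend [3, 8]
    N3 x:[22,29] y:[-3,19] z:[16,24] -> miss, prune
    N8 x:[22,27] y:[19,25] z:[37/2,47/2] -> hit [22,47/2] leaf, test {P12(miss), P14@t=22}
  N12 x:[24,53] y:[-6,30] z:[23,55/2] -> hit [24,55/2], descend [5, 9, 10]
    N5 x:[32,53] y:[19,30] z:[24,55/2] -> miss, prune
    N9 x:[24,25] y:[3,9] z:[23,25] -> miss, prune
    N10 x:[40,48] y:[-6,16] z:[49/2,27] -> miss, prune
  N14 x:[28,58] y:[-4,19] z:[13,24] -> miss, prune

Summary -> nodes [0, 2, 1, 7, 11, 3, 8, 12, 5, 9, 10, 14]; box-tests=12; leaf-entries=1; first=P14

== RESULT ==
12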